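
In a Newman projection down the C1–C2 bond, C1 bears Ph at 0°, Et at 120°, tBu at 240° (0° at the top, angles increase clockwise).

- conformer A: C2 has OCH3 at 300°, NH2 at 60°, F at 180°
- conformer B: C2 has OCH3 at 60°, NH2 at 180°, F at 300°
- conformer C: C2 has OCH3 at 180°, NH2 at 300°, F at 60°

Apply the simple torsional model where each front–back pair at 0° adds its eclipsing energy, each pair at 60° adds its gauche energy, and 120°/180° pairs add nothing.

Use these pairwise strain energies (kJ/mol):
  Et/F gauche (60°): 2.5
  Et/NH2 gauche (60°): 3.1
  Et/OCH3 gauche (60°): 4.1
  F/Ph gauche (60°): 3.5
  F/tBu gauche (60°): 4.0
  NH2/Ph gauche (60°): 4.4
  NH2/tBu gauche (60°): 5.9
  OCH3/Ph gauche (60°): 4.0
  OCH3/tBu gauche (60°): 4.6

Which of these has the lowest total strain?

A is staggered. Ph at 0° is gauche with OCH3 at 300° (4.0); Ph at 0° is gauche with NH2 at 60° (4.4); Et at 120° is gauche with NH2 at 60° (3.1); Et at 120° is gauche with F at 180° (2.5); tBu at 240° is gauche with OCH3 at 300° (4.6); tBu at 240° is gauche with F at 180° (4.0). Total 22.6 kJ/mol.
B is staggered. Ph at 0° is gauche with OCH3 at 60° (4.0); Ph at 0° is gauche with F at 300° (3.5); Et at 120° is gauche with OCH3 at 60° (4.1); Et at 120° is gauche with NH2 at 180° (3.1); tBu at 240° is gauche with NH2 at 180° (5.9); tBu at 240° is gauche with F at 300° (4.0). Total 24.6 kJ/mol.
C is staggered. Ph at 0° is gauche with NH2 at 300° (4.4); Ph at 0° is gauche with F at 60° (3.5); Et at 120° is gauche with OCH3 at 180° (4.1); Et at 120° is gauche with F at 60° (2.5); tBu at 240° is gauche with OCH3 at 180° (4.6); tBu at 240° is gauche with NH2 at 300° (5.9). Total 25.0 kJ/mol.
A has the lowest total (22.6 kJ/mol).

A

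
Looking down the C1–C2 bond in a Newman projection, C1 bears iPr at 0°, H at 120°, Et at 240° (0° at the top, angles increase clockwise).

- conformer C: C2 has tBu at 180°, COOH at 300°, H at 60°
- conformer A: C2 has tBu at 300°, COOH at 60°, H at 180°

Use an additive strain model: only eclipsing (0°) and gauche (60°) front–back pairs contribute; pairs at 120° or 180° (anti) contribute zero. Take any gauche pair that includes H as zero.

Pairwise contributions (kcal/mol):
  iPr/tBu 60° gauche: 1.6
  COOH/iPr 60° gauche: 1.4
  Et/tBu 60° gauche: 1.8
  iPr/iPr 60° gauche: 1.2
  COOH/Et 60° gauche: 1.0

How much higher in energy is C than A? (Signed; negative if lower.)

C is staggered. iPr at 0° is gauche with COOH at 300° (1.4); Et at 240° is gauche with tBu at 180° (1.8); Et at 240° is gauche with COOH at 300° (1.0). Total 4.2 kcal/mol.
A is staggered. iPr at 0° is gauche with tBu at 300° (1.6); iPr at 0° is gauche with COOH at 60° (1.4); Et at 240° is gauche with tBu at 300° (1.8). Total 4.8 kcal/mol.
E(C) − E(A) = 4.2 − 4.8 = -0.6 kcal/mol.

-0.6 kcal/mol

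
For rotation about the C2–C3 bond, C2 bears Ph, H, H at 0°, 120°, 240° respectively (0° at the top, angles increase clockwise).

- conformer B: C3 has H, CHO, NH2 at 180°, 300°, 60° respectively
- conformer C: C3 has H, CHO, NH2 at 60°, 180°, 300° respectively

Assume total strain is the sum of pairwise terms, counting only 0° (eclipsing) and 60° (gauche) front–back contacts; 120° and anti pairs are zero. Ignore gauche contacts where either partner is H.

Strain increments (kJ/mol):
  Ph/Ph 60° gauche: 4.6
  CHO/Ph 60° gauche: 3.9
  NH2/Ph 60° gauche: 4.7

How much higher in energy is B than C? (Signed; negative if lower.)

+3.9 kJ/mol

B (staggered): Ph–CHO gauche, Ph–NH2 gauche; 3.9 + 4.7 = 8.6 kJ/mol.
C (staggered): Ph–NH2 gauche; 4.7 = 4.7 kJ/mol.
E(B) − E(C) = 8.6 − 4.7 = +3.9 kJ/mol.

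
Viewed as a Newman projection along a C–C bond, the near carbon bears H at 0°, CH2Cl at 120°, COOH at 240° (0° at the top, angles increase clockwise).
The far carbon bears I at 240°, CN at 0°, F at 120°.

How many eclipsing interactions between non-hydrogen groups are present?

2

Non-H eclipsing pairs: CH2Cl(120°)/F(120°); COOH(240°)/I(240°) — 2 interactions.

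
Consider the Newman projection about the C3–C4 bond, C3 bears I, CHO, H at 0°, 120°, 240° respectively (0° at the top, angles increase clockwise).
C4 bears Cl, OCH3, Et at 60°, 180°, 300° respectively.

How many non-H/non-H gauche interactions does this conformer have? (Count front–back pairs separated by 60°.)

Non-H gauche pairs: I(0°)/Cl(60°); I(0°)/Et(300°); CHO(120°)/Cl(60°); CHO(120°)/OCH3(180°) — 4 interactions.

4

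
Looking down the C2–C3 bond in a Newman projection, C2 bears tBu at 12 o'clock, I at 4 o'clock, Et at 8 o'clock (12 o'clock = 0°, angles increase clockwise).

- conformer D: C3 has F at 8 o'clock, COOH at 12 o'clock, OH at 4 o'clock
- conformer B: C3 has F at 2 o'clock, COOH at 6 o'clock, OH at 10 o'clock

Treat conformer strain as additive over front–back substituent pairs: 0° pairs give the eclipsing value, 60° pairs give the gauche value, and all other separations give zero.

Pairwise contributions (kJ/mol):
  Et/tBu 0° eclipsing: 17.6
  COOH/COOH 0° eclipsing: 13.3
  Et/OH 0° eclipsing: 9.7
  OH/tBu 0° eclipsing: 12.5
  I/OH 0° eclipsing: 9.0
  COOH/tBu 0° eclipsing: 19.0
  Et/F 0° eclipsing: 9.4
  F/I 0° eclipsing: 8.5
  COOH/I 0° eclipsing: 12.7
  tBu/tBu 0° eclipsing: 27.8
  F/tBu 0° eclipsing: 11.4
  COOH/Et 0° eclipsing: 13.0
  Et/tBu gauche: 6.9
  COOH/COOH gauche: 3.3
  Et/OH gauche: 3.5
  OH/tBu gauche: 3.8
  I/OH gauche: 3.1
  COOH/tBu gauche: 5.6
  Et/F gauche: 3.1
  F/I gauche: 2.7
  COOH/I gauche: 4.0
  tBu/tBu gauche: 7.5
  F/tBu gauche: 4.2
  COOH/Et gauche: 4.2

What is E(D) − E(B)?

D is eclipsed. tBu at 0° is eclipsed with COOH at 0° (19.0); I at 120° is eclipsed with OH at 120° (9.0); Et at 240° is eclipsed with F at 240° (9.4). Total 37.4 kJ/mol.
B is staggered. tBu at 0° is gauche with F at 60° (4.2); tBu at 0° is gauche with OH at 300° (3.8); I at 120° is gauche with F at 60° (2.7); I at 120° is gauche with COOH at 180° (4.0); Et at 240° is gauche with COOH at 180° (4.2); Et at 240° is gauche with OH at 300° (3.5). Total 22.4 kJ/mol.
E(D) − E(B) = 37.4 − 22.4 = +15.0 kJ/mol.

+15.0 kJ/mol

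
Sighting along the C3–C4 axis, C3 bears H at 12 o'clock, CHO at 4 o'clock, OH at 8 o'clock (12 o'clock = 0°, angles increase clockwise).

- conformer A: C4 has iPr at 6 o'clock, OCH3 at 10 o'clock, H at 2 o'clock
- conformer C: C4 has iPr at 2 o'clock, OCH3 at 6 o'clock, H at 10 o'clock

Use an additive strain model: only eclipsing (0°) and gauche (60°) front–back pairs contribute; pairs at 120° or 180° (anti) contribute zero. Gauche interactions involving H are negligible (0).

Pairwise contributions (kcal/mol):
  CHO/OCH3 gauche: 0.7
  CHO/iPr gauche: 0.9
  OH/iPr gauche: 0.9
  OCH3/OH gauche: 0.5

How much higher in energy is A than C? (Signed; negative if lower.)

A (staggered): CHO–iPr gauche, OH–iPr gauche, OH–OCH3 gauche; 0.9 + 0.9 + 0.5 = 2.3 kcal/mol.
C (staggered): CHO–iPr gauche, CHO–OCH3 gauche, OH–OCH3 gauche; 0.9 + 0.7 + 0.5 = 2.1 kcal/mol.
E(A) − E(C) = 2.3 − 2.1 = +0.2 kcal/mol.

+0.2 kcal/mol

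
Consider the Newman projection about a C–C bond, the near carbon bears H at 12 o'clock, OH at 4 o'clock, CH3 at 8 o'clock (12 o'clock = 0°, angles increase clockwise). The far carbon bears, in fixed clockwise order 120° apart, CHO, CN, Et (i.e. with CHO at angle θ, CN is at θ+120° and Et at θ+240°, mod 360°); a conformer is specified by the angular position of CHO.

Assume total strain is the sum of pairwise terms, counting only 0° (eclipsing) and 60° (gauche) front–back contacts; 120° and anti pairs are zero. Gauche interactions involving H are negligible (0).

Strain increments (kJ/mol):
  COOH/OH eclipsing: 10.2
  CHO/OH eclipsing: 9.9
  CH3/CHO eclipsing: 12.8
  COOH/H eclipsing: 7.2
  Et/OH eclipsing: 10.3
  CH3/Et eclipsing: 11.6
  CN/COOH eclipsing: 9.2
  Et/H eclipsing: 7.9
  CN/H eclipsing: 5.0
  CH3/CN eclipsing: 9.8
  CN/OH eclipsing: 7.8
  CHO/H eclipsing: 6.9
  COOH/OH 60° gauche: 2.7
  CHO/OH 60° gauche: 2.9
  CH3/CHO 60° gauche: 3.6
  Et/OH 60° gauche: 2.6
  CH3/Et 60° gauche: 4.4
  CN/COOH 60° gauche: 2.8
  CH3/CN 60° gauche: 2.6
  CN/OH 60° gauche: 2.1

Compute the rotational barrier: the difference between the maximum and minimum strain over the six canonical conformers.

CHO at 0° (eclipsed): H(0°)/CHO(0°) eclipsed 6.9; OH(120°)/CN(120°) eclipsed 7.8; CH3(240°)/Et(240°) eclipsed 11.6 → 26.3 kJ/mol.
CHO at 60° (staggered): OH(120°)/CHO(60°) gauche 2.9; OH(120°)/CN(180°) gauche 2.1; CH3(240°)/CN(180°) gauche 2.6; CH3(240°)/Et(300°) gauche 4.4 → 12.0 kJ/mol.
CHO at 120° (eclipsed): H(0°)/Et(0°) eclipsed 7.9; OH(120°)/CHO(120°) eclipsed 9.9; CH3(240°)/CN(240°) eclipsed 9.8 → 27.6 kJ/mol.
CHO at 180° (staggered): OH(120°)/CHO(180°) gauche 2.9; OH(120°)/Et(60°) gauche 2.6; CH3(240°)/CHO(180°) gauche 3.6; CH3(240°)/CN(300°) gauche 2.6 → 11.7 kJ/mol.
CHO at 240° (eclipsed): H(0°)/CN(0°) eclipsed 5.0; OH(120°)/Et(120°) eclipsed 10.3; CH3(240°)/CHO(240°) eclipsed 12.8 → 28.1 kJ/mol.
CHO at 300° (staggered): OH(120°)/CN(60°) gauche 2.1; OH(120°)/Et(180°) gauche 2.6; CH3(240°)/CHO(300°) gauche 3.6; CH3(240°)/Et(180°) gauche 4.4 → 12.7 kJ/mol.
Max at 240° (28.1 kJ/mol), min at 180° (11.7 kJ/mol); barrier = 16.4 kJ/mol.

16.4 kJ/mol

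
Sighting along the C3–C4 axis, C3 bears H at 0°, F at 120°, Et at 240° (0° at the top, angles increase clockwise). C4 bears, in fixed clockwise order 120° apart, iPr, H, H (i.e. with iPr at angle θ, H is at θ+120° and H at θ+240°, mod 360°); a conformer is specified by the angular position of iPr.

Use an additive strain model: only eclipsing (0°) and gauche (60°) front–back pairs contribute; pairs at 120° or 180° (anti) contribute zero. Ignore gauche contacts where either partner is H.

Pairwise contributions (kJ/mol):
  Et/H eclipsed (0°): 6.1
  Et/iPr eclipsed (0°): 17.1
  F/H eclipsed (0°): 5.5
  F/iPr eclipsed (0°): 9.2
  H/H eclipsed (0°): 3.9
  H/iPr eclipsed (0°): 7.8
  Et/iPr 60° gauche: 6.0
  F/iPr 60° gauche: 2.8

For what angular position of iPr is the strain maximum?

iPr at 0° (eclipsed): H(0°)/iPr(0°) eclipsed 7.8; F(120°)/H(120°) eclipsed 5.5; Et(240°)/H(240°) eclipsed 6.1 → 19.4 kJ/mol.
iPr at 60° (staggered): F(120°)/iPr(60°) gauche 2.8 → 2.8 kJ/mol.
iPr at 120° (eclipsed): H(0°)/H(0°) eclipsed 3.9; F(120°)/iPr(120°) eclipsed 9.2; Et(240°)/H(240°) eclipsed 6.1 → 19.2 kJ/mol.
iPr at 180° (staggered): F(120°)/iPr(180°) gauche 2.8; Et(240°)/iPr(180°) gauche 6.0 → 8.8 kJ/mol.
iPr at 240° (eclipsed): H(0°)/H(0°) eclipsed 3.9; F(120°)/H(120°) eclipsed 5.5; Et(240°)/iPr(240°) eclipsed 17.1 → 26.5 kJ/mol.
iPr at 300° (staggered): Et(240°)/iPr(300°) gauche 6.0 → 6.0 kJ/mol.
The maximum (26.5 kJ/mol) occurs with iPr at 240°.

240°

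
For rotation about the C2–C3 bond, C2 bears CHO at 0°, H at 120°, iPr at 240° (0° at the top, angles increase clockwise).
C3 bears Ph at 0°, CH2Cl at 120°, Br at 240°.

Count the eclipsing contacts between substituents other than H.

2

Non-H eclipsing pairs: CHO(0°)/Ph(0°); iPr(240°)/Br(240°) — 2 interactions.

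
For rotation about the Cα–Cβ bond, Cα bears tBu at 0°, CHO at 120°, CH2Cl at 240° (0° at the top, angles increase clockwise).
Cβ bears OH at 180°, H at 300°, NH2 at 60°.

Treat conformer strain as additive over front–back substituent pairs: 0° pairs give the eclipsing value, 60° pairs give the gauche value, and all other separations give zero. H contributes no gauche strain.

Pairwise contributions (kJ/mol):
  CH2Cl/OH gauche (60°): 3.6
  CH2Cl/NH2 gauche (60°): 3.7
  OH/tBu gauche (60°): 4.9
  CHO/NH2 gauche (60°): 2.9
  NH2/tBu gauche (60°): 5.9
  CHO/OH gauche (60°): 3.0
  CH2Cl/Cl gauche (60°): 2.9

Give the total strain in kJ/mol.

This conformer (staggered): tBu–NH2 gauche, CHO–OH gauche, CHO–NH2 gauche, CH2Cl–OH gauche; 5.9 + 3.0 + 2.9 + 3.6 = 15.4 kJ/mol.

15.4 kJ/mol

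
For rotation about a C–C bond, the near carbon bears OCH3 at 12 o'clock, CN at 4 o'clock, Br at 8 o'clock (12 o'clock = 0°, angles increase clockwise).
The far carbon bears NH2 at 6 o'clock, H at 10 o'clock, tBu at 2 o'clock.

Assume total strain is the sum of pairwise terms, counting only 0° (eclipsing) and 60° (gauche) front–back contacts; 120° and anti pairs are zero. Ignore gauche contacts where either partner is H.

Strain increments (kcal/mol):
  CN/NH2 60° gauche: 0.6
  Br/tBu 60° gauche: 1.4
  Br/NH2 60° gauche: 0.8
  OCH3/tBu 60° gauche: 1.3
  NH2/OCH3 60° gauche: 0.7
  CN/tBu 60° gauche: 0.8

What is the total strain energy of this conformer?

This conformer (staggered): OCH3(0°)/tBu(60°) gauche 1.3; CN(120°)/NH2(180°) gauche 0.6; CN(120°)/tBu(60°) gauche 0.8; Br(240°)/NH2(180°) gauche 0.8 → 3.5 kcal/mol.

3.5 kcal/mol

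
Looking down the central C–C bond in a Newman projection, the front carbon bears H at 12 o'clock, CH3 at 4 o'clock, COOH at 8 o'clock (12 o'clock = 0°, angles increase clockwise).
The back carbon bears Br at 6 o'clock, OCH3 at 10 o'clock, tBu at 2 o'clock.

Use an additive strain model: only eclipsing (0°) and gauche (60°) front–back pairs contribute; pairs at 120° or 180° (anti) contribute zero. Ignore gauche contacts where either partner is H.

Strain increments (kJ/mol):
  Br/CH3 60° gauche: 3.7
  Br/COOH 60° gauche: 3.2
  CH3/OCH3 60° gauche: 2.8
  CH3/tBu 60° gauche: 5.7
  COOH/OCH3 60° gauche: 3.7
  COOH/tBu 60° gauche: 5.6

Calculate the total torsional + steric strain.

16.3 kJ/mol

This conformer (staggered): CH3–Br gauche, CH3–tBu gauche, COOH–Br gauche, COOH–OCH3 gauche; 3.7 + 5.7 + 3.2 + 3.7 = 16.3 kJ/mol.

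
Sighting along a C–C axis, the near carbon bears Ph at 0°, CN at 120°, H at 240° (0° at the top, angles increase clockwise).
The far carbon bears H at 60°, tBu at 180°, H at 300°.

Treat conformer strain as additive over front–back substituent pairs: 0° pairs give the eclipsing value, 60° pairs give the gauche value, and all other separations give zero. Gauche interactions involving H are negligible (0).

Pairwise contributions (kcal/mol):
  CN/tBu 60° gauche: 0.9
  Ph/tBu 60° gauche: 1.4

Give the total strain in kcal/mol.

0.9 kcal/mol

This conformer (staggered): CN–tBu gauche; 0.9 = 0.9 kcal/mol.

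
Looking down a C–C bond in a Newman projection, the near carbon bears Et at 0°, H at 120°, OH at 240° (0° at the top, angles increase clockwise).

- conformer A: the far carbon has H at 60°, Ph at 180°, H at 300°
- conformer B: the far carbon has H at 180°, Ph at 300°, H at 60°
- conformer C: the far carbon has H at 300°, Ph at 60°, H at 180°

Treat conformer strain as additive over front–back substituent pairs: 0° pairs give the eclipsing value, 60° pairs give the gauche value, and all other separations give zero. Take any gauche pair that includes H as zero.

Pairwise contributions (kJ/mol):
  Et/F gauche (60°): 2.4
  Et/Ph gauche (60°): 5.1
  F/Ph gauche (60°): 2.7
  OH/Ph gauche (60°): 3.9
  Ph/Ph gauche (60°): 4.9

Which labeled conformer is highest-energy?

A (staggered): OH(240°)/Ph(180°) gauche 3.9 → 3.9 kJ/mol.
B (staggered): Et(0°)/Ph(300°) gauche 5.1; OH(240°)/Ph(300°) gauche 3.9 → 9.0 kJ/mol.
C (staggered): Et(0°)/Ph(60°) gauche 5.1 → 5.1 kJ/mol.
B has the highest total (9.0 kJ/mol).

B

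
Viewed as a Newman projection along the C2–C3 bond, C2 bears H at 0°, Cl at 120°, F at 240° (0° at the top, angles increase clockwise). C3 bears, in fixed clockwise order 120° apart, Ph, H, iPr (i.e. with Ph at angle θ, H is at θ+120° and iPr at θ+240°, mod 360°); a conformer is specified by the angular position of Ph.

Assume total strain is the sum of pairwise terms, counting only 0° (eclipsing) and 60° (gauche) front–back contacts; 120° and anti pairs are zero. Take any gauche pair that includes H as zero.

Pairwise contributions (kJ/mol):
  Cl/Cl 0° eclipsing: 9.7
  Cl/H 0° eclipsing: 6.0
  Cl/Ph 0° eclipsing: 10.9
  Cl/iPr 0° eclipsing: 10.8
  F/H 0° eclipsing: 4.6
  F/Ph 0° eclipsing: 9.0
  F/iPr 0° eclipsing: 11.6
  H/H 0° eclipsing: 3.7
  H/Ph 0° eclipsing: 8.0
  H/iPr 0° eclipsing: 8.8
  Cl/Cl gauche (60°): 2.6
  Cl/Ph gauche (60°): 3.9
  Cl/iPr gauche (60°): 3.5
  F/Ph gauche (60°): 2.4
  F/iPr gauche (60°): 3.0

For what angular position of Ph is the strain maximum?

Ph at 0° (eclipsed): H–Ph eclipsed, Cl–H eclipsed, F–iPr eclipsed; 8.0 + 6.0 + 11.6 = 25.6 kJ/mol.
Ph at 60° (staggered): Cl–Ph gauche, F–iPr gauche; 3.9 + 3.0 = 6.9 kJ/mol.
Ph at 120° (eclipsed): H–iPr eclipsed, Cl–Ph eclipsed, F–H eclipsed; 8.8 + 10.9 + 4.6 = 24.3 kJ/mol.
Ph at 180° (staggered): Cl–Ph gauche, Cl–iPr gauche, F–Ph gauche; 3.9 + 3.5 + 2.4 = 9.8 kJ/mol.
Ph at 240° (eclipsed): H–H eclipsed, Cl–iPr eclipsed, F–Ph eclipsed; 3.7 + 10.8 + 9.0 = 23.5 kJ/mol.
Ph at 300° (staggered): Cl–iPr gauche, F–Ph gauche, F–iPr gauche; 3.5 + 2.4 + 3.0 = 8.9 kJ/mol.
The maximum (25.6 kJ/mol) occurs with Ph at 0°.

0°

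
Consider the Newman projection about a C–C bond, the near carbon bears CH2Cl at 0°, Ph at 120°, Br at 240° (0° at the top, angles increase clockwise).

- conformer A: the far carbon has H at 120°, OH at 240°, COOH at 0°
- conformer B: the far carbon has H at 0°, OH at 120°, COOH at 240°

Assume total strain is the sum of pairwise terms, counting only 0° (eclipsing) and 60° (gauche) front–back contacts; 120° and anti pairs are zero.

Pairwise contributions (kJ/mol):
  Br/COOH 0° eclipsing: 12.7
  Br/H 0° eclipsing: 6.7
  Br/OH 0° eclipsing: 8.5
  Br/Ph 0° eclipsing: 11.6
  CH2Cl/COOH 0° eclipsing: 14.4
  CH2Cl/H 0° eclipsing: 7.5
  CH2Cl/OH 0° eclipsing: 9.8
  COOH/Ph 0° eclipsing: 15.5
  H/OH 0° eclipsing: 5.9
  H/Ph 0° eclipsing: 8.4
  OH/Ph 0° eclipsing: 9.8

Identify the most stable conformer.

A is eclipsed. CH2Cl at 0° is eclipsed with COOH at 0° (14.4); Ph at 120° is eclipsed with H at 120° (8.4); Br at 240° is eclipsed with OH at 240° (8.5). Total 31.3 kJ/mol.
B is eclipsed. CH2Cl at 0° is eclipsed with H at 0° (7.5); Ph at 120° is eclipsed with OH at 120° (9.8); Br at 240° is eclipsed with COOH at 240° (12.7). Total 30.0 kJ/mol.
B has the lowest total (30.0 kJ/mol).

B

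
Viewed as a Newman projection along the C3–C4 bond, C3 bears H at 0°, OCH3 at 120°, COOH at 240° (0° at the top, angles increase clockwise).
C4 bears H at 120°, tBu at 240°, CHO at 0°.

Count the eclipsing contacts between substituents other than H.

1

Non-H eclipsing pairs: COOH(240°)/tBu(240°) — 1 interaction.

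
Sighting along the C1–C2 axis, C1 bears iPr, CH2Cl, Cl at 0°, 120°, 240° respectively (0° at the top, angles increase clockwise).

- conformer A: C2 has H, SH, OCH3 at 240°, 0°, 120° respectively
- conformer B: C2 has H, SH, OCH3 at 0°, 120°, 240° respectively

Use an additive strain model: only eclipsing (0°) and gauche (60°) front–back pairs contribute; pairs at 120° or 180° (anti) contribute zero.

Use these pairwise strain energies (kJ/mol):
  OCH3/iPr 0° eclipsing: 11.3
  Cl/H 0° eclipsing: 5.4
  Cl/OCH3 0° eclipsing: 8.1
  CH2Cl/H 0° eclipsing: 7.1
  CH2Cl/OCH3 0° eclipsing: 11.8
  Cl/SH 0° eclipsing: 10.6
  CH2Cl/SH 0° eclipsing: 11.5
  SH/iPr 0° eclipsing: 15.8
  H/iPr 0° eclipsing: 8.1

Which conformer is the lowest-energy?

B

A (eclipsed): iPr–SH eclipsed, CH2Cl–OCH3 eclipsed, Cl–H eclipsed; 15.8 + 11.8 + 5.4 = 33.0 kJ/mol.
B (eclipsed): iPr–H eclipsed, CH2Cl–SH eclipsed, Cl–OCH3 eclipsed; 8.1 + 11.5 + 8.1 = 27.7 kJ/mol.
B has the lowest total (27.7 kJ/mol).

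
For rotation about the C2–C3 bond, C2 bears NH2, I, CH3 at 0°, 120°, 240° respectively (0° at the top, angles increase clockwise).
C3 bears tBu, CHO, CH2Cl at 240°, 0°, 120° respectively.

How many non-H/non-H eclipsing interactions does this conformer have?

3

Non-H eclipsing pairs: NH2(0°)/CHO(0°); I(120°)/CH2Cl(120°); CH3(240°)/tBu(240°) — 3 interactions.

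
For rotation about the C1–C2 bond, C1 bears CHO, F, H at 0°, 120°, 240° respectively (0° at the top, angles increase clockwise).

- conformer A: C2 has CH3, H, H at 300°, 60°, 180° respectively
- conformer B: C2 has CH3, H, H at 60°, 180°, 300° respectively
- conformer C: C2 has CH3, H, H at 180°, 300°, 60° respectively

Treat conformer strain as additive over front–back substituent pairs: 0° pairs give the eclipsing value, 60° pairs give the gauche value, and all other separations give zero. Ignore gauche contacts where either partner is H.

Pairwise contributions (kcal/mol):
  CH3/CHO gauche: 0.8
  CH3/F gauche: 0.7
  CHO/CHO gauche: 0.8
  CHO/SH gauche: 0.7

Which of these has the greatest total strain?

B

A (staggered): CHO(0°)/CH3(300°) gauche 0.8 → 0.8 kcal/mol.
B (staggered): CHO(0°)/CH3(60°) gauche 0.8; F(120°)/CH3(60°) gauche 0.7 → 1.5 kcal/mol.
C (staggered): F(120°)/CH3(180°) gauche 0.7 → 0.7 kcal/mol.
B has the highest total (1.5 kcal/mol).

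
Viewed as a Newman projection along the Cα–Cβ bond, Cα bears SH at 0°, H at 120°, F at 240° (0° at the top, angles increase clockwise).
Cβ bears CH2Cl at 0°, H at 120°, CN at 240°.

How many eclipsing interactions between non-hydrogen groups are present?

Non-H eclipsing pairs: SH(0°)/CH2Cl(0°); F(240°)/CN(240°) — 2 interactions.

2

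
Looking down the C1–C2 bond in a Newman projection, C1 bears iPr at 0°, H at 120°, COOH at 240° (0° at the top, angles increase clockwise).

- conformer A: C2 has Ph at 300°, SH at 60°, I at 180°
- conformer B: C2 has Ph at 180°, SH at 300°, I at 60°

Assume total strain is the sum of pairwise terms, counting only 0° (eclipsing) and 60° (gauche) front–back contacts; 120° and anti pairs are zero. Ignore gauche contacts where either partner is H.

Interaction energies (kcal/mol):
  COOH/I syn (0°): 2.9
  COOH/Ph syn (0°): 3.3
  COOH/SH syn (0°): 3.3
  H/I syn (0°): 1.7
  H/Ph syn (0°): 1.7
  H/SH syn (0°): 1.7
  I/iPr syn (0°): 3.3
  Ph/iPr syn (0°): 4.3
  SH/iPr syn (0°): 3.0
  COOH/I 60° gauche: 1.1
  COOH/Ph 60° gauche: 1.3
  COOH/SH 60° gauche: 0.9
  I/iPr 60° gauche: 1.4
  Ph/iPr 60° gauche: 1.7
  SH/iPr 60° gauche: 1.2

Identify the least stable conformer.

A (staggered): iPr(0°)/Ph(300°) gauche 1.7; iPr(0°)/SH(60°) gauche 1.2; COOH(240°)/Ph(300°) gauche 1.3; COOH(240°)/I(180°) gauche 1.1 → 5.3 kcal/mol.
B (staggered): iPr(0°)/SH(300°) gauche 1.2; iPr(0°)/I(60°) gauche 1.4; COOH(240°)/Ph(180°) gauche 1.3; COOH(240°)/SH(300°) gauche 0.9 → 4.8 kcal/mol.
A has the highest total (5.3 kcal/mol).

A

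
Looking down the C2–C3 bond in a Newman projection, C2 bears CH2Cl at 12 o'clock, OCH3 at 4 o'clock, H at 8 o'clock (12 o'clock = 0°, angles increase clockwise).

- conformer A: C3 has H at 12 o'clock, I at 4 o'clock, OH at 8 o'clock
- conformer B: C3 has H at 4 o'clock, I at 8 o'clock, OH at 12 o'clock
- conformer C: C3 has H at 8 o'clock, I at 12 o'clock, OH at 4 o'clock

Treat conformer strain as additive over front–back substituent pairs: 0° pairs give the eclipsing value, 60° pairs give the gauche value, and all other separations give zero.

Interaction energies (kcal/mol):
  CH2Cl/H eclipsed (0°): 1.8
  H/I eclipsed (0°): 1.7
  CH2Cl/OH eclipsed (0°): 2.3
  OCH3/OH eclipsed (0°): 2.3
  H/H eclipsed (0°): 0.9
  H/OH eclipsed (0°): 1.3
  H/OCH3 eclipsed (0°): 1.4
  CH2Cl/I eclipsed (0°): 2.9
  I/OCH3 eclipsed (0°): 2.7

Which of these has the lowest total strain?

A is eclipsed. CH2Cl at 0° is eclipsed with H at 0° (1.8); OCH3 at 120° is eclipsed with I at 120° (2.7); H at 240° is eclipsed with OH at 240° (1.3). Total 5.8 kcal/mol.
B is eclipsed. CH2Cl at 0° is eclipsed with OH at 0° (2.3); OCH3 at 120° is eclipsed with H at 120° (1.4); H at 240° is eclipsed with I at 240° (1.7). Total 5.4 kcal/mol.
C is eclipsed. CH2Cl at 0° is eclipsed with I at 0° (2.9); OCH3 at 120° is eclipsed with OH at 120° (2.3); H at 240° is eclipsed with H at 240° (0.9). Total 6.1 kcal/mol.
B has the lowest total (5.4 kcal/mol).

B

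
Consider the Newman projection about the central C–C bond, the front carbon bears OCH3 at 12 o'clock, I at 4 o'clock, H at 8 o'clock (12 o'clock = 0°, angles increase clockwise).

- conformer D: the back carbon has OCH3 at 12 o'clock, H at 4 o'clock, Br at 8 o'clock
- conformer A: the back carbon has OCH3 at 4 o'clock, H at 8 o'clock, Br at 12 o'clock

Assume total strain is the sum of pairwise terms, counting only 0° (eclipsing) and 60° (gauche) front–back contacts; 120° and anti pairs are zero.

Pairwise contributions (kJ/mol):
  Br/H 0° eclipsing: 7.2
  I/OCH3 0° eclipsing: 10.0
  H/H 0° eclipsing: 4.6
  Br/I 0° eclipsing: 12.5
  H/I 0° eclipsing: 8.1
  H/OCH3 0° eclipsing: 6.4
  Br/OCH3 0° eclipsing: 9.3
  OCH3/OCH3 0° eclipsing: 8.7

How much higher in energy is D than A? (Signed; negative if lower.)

D (eclipsed): OCH3–OCH3 eclipsed, I–H eclipsed, H–Br eclipsed; 8.7 + 8.1 + 7.2 = 24.0 kJ/mol.
A (eclipsed): OCH3–Br eclipsed, I–OCH3 eclipsed, H–H eclipsed; 9.3 + 10.0 + 4.6 = 23.9 kJ/mol.
E(D) − E(A) = 24.0 − 23.9 = +0.1 kJ/mol.

+0.1 kJ/mol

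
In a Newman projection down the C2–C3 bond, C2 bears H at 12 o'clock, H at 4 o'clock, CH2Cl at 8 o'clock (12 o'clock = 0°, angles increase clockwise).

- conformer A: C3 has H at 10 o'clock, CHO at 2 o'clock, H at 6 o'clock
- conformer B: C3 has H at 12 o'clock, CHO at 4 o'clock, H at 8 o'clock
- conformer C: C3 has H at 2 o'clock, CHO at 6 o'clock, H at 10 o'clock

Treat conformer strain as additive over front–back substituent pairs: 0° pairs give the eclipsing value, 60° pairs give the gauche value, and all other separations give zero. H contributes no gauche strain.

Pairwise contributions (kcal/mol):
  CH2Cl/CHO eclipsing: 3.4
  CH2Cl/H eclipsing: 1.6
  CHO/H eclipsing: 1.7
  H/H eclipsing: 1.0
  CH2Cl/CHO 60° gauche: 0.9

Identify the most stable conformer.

A (staggered): no non-H gauche contacts → 0.0 kcal/mol.
B (eclipsed): H–H eclipsed, H–CHO eclipsed, CH2Cl–H eclipsed; 1.0 + 1.7 + 1.6 = 4.3 kcal/mol.
C (staggered): CH2Cl–CHO gauche; 0.9 = 0.9 kcal/mol.
A has the lowest total (0.0 kcal/mol).

A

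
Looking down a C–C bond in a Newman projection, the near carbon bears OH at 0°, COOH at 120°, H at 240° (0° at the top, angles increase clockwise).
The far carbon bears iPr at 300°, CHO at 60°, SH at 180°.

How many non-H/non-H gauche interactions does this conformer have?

4

Non-H gauche pairs: OH(0°)/iPr(300°); OH(0°)/CHO(60°); COOH(120°)/CHO(60°); COOH(120°)/SH(180°) — 4 interactions.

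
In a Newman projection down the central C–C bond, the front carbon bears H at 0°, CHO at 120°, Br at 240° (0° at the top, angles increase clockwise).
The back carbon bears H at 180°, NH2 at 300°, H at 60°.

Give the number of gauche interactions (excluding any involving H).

Non-H gauche pairs: Br(240°)/NH2(300°) — 1 interaction.

1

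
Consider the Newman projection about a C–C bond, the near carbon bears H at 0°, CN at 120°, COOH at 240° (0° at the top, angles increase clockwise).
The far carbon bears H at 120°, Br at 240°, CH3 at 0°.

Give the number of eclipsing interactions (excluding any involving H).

1

Non-H eclipsing pairs: COOH(240°)/Br(240°) — 1 interaction.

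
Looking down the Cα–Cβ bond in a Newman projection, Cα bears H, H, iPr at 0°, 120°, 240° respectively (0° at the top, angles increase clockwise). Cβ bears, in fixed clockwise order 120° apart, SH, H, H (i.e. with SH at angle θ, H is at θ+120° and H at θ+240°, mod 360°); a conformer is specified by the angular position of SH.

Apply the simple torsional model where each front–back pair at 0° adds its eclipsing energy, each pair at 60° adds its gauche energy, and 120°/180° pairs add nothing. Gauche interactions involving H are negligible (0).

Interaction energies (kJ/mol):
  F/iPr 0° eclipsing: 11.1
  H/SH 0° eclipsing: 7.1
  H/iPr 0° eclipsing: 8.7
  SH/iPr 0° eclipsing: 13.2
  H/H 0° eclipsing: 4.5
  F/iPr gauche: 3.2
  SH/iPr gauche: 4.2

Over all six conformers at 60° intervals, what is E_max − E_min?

SH at 0° is eclipsed. H at 0° is eclipsed with SH at 0° (7.1); H at 120° is eclipsed with H at 120° (4.5); iPr at 240° is eclipsed with H at 240° (8.7). Total 20.3 kJ/mol.
SH at 60° (staggered): no non-H gauche contacts → 0.0 kJ/mol.
SH at 120° is eclipsed. H at 0° is eclipsed with H at 0° (4.5); H at 120° is eclipsed with SH at 120° (7.1); iPr at 240° is eclipsed with H at 240° (8.7). Total 20.3 kJ/mol.
SH at 180° is staggered. iPr at 240° is gauche with SH at 180° (4.2). Total 4.2 kJ/mol.
SH at 240° is eclipsed. H at 0° is eclipsed with H at 0° (4.5); H at 120° is eclipsed with H at 120° (4.5); iPr at 240° is eclipsed with SH at 240° (13.2). Total 22.2 kJ/mol.
SH at 300° is staggered. iPr at 240° is gauche with SH at 300° (4.2). Total 4.2 kJ/mol.
Max at 240° (22.2 kJ/mol), min at 60° (0.0 kJ/mol); barrier = 22.2 kJ/mol.

22.2 kJ/mol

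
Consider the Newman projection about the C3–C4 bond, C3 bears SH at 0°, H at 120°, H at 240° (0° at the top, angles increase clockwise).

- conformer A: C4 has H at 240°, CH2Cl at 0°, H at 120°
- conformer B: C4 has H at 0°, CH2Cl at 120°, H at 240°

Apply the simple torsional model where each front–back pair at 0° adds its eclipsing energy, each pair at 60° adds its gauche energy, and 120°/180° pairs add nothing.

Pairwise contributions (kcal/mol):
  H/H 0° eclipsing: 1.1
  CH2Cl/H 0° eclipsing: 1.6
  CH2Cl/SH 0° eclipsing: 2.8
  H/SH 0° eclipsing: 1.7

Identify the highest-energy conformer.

A

A is eclipsed. SH at 0° is eclipsed with CH2Cl at 0° (2.8); H at 120° is eclipsed with H at 120° (1.1); H at 240° is eclipsed with H at 240° (1.1). Total 5.0 kcal/mol.
B is eclipsed. SH at 0° is eclipsed with H at 0° (1.7); H at 120° is eclipsed with CH2Cl at 120° (1.6); H at 240° is eclipsed with H at 240° (1.1). Total 4.4 kcal/mol.
A has the highest total (5.0 kcal/mol).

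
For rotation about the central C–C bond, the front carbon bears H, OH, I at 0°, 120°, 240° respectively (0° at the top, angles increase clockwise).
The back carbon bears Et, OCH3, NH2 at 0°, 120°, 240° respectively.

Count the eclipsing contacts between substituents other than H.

2

Non-H eclipsing pairs: OH(120°)/OCH3(120°); I(240°)/NH2(240°) — 2 interactions.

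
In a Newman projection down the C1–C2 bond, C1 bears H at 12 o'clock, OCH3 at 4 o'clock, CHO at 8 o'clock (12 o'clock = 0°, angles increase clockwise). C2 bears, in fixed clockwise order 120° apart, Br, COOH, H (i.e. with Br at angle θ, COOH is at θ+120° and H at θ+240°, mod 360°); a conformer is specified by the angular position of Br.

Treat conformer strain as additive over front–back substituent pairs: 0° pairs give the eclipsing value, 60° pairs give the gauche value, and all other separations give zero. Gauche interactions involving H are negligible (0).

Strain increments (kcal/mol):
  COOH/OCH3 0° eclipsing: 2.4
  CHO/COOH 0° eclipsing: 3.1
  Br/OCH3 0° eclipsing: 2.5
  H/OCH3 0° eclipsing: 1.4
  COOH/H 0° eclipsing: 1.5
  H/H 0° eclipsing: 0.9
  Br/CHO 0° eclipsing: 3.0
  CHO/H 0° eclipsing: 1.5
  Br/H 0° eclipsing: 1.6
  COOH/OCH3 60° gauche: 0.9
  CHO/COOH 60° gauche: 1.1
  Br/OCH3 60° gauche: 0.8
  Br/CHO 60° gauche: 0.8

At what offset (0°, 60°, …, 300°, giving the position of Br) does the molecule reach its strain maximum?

120°

Br at 0° is eclipsed. H at 0° is eclipsed with Br at 0° (1.6); OCH3 at 120° is eclipsed with COOH at 120° (2.4); CHO at 240° is eclipsed with H at 240° (1.5). Total 5.5 kcal/mol.
Br at 60° is staggered. OCH3 at 120° is gauche with Br at 60° (0.8); OCH3 at 120° is gauche with COOH at 180° (0.9); CHO at 240° is gauche with COOH at 180° (1.1). Total 2.8 kcal/mol.
Br at 120° is eclipsed. H at 0° is eclipsed with H at 0° (0.9); OCH3 at 120° is eclipsed with Br at 120° (2.5); CHO at 240° is eclipsed with COOH at 240° (3.1). Total 6.5 kcal/mol.
Br at 180° is staggered. OCH3 at 120° is gauche with Br at 180° (0.8); CHO at 240° is gauche with Br at 180° (0.8); CHO at 240° is gauche with COOH at 300° (1.1). Total 2.7 kcal/mol.
Br at 240° is eclipsed. H at 0° is eclipsed with COOH at 0° (1.5); OCH3 at 120° is eclipsed with H at 120° (1.4); CHO at 240° is eclipsed with Br at 240° (3.0). Total 5.9 kcal/mol.
Br at 300° is staggered. OCH3 at 120° is gauche with COOH at 60° (0.9); CHO at 240° is gauche with Br at 300° (0.8). Total 1.7 kcal/mol.
The maximum (6.5 kcal/mol) occurs with Br at 120°.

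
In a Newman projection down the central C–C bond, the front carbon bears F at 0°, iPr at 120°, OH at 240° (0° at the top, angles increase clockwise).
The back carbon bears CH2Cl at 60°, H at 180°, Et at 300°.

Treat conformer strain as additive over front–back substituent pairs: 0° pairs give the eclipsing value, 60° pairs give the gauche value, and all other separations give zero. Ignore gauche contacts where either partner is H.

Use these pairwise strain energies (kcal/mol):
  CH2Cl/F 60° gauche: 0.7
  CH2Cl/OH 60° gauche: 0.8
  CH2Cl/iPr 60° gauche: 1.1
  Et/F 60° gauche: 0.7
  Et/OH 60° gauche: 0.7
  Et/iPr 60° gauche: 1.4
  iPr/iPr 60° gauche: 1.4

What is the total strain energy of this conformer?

This conformer is staggered. F at 0° is gauche with CH2Cl at 60° (0.7); F at 0° is gauche with Et at 300° (0.7); iPr at 120° is gauche with CH2Cl at 60° (1.1); OH at 240° is gauche with Et at 300° (0.7). Total 3.2 kcal/mol.

3.2 kcal/mol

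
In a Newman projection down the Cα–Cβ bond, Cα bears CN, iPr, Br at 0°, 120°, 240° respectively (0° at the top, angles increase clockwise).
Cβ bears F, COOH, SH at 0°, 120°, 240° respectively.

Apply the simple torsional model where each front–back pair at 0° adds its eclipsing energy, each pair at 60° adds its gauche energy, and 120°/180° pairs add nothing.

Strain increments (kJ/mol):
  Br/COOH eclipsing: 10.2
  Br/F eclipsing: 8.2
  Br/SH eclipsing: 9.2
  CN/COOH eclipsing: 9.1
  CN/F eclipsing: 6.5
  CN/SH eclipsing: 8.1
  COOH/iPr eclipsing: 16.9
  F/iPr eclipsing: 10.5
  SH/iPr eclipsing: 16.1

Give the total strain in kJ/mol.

This conformer is eclipsed. CN at 0° is eclipsed with F at 0° (6.5); iPr at 120° is eclipsed with COOH at 120° (16.9); Br at 240° is eclipsed with SH at 240° (9.2). Total 32.6 kJ/mol.

32.6 kJ/mol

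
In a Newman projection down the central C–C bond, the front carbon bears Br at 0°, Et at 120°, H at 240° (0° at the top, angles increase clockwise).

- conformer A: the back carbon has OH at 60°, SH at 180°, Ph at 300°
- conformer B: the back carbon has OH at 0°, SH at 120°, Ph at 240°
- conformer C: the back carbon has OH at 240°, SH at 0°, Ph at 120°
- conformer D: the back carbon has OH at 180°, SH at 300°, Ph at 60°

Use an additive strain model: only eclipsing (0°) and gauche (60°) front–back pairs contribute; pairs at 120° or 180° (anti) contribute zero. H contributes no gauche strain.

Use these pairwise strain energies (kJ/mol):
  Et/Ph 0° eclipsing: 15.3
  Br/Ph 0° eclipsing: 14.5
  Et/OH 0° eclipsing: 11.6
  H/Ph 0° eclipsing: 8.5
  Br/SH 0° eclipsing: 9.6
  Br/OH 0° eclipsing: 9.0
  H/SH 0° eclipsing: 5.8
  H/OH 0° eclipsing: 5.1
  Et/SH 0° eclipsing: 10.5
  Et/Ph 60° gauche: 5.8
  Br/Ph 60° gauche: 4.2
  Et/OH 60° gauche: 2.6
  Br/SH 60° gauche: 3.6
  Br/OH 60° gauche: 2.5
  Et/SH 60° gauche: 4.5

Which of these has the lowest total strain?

A (staggered): Br–OH gauche, Br–Ph gauche, Et–OH gauche, Et–SH gauche; 2.5 + 4.2 + 2.6 + 4.5 = 13.8 kJ/mol.
B (eclipsed): Br–OH eclipsed, Et–SH eclipsed, H–Ph eclipsed; 9.0 + 10.5 + 8.5 = 28.0 kJ/mol.
C (eclipsed): Br–SH eclipsed, Et–Ph eclipsed, H–OH eclipsed; 9.6 + 15.3 + 5.1 = 30.0 kJ/mol.
D (staggered): Br–SH gauche, Br–Ph gauche, Et–OH gauche, Et–Ph gauche; 3.6 + 4.2 + 2.6 + 5.8 = 16.2 kJ/mol.
A has the lowest total (13.8 kJ/mol).

A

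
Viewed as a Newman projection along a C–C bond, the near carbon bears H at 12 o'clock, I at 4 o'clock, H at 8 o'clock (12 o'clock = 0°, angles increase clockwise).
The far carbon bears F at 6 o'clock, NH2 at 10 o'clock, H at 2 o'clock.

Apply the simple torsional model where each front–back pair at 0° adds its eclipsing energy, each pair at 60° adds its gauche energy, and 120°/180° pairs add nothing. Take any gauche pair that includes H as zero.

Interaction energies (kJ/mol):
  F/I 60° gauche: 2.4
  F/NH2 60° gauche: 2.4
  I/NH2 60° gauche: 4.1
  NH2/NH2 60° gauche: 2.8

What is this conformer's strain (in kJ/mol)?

This conformer is staggered. I at 120° is gauche with F at 180° (2.4). Total 2.4 kJ/mol.

2.4 kJ/mol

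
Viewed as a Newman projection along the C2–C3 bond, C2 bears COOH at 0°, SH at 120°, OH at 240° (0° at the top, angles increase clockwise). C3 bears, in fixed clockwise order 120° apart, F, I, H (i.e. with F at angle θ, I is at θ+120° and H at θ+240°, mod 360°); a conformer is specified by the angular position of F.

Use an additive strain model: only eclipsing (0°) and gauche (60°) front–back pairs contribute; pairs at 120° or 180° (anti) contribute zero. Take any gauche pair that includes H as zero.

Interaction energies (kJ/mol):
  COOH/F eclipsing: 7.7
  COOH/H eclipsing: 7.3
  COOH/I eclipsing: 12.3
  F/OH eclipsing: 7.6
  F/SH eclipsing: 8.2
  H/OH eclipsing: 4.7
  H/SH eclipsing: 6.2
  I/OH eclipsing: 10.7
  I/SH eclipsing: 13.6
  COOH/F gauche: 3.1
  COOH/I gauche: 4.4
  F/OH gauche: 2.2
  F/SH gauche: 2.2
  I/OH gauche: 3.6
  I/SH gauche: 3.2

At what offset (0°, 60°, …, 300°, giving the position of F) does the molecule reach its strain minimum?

F at 0° (eclipsed): COOH–F eclipsed, SH–I eclipsed, OH–H eclipsed; 7.7 + 13.6 + 4.7 = 26.0 kJ/mol.
F at 60° (staggered): COOH–F gauche, SH–F gauche, SH–I gauche, OH–I gauche; 3.1 + 2.2 + 3.2 + 3.6 = 12.1 kJ/mol.
F at 120° (eclipsed): COOH–H eclipsed, SH–F eclipsed, OH–I eclipsed; 7.3 + 8.2 + 10.7 = 26.2 kJ/mol.
F at 180° (staggered): COOH–I gauche, SH–F gauche, OH–F gauche, OH–I gauche; 4.4 + 2.2 + 2.2 + 3.6 = 12.4 kJ/mol.
F at 240° (eclipsed): COOH–I eclipsed, SH–H eclipsed, OH–F eclipsed; 12.3 + 6.2 + 7.6 = 26.1 kJ/mol.
F at 300° (staggered): COOH–F gauche, COOH–I gauche, SH–I gauche, OH–F gauche; 3.1 + 4.4 + 3.2 + 2.2 = 12.9 kJ/mol.
The minimum (12.1 kJ/mol) occurs with F at 60°.

60°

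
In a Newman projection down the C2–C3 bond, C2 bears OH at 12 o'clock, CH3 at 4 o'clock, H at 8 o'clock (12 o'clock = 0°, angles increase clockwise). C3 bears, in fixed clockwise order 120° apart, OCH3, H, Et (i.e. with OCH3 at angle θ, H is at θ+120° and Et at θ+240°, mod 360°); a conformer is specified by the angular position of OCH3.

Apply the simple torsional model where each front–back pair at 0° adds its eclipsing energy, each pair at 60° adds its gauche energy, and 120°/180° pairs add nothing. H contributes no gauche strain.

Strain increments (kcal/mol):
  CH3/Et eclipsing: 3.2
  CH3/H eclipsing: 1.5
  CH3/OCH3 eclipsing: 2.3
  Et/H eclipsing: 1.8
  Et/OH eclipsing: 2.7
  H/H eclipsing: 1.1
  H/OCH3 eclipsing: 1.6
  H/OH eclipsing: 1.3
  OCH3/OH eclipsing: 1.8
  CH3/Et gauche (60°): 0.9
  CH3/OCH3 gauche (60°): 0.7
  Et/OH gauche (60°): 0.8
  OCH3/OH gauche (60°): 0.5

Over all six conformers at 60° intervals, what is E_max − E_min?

OCH3 at 0° (eclipsed): OH–OCH3 eclipsed, CH3–H eclipsed, H–Et eclipsed; 1.8 + 1.5 + 1.8 = 5.1 kcal/mol.
OCH3 at 60° (staggered): OH–OCH3 gauche, OH–Et gauche, CH3–OCH3 gauche; 0.5 + 0.8 + 0.7 = 2.0 kcal/mol.
OCH3 at 120° (eclipsed): OH–Et eclipsed, CH3–OCH3 eclipsed, H–H eclipsed; 2.7 + 2.3 + 1.1 = 6.1 kcal/mol.
OCH3 at 180° (staggered): OH–Et gauche, CH3–OCH3 gauche, CH3–Et gauche; 0.8 + 0.7 + 0.9 = 2.4 kcal/mol.
OCH3 at 240° (eclipsed): OH–H eclipsed, CH3–Et eclipsed, H–OCH3 eclipsed; 1.3 + 3.2 + 1.6 = 6.1 kcal/mol.
OCH3 at 300° (staggered): OH–OCH3 gauche, CH3–Et gauche; 0.5 + 0.9 = 1.4 kcal/mol.
Max at 120° (6.1 kcal/mol), min at 300° (1.4 kcal/mol); barrier = 4.7 kcal/mol.

4.7 kcal/mol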